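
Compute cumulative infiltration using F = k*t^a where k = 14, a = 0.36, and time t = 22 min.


F = k * t^a = 14 * 22^0.36
F = 14 * 3.042791

42.5991 mm


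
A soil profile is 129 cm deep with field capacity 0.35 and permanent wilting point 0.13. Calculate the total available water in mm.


AWC = (FC - PWP) * d * 10
AWC = (0.35 - 0.13) * 129 * 10
AWC = 0.2200 * 129 * 10

283.8000 mm


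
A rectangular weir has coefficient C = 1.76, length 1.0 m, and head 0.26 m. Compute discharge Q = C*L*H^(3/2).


Q = C * L * H^(3/2) = 1.76 * 1.0 * 0.26^1.5 = 1.76 * 1.0 * 0.132575

0.2333 m^3/s


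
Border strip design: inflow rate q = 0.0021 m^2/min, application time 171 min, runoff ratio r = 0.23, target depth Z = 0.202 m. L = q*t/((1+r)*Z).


L = q*t/((1+r)*Z)
L = 0.0021*171/((1+0.23)*0.202)
L = 0.3591/0.24846

1.4453 m


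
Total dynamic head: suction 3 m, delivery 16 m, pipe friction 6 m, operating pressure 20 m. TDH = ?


TDH = Hs + Hd + hf + Hp = 3 + 16 + 6 + 20 = 45

45 m


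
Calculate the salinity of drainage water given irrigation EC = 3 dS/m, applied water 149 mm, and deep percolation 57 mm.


EC_dw = EC_iw * D_iw / D_dw
EC_dw = 3 * 149 / 57
EC_dw = 447 / 57

7.8421 dS/m


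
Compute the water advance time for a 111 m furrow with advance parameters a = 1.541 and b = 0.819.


t = (L/a)^(1/b)
t = (111/1.541)^(1/0.819)
t = 72.031149^(1/0.819)

185.3679 min


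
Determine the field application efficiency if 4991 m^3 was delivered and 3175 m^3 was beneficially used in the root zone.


Ea = V_root / V_field * 100 = 3175 / 4991 * 100 = 63.6145%

63.6145 %


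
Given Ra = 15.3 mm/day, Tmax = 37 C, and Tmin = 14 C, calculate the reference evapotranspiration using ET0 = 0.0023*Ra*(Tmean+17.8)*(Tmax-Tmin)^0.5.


Tmean = (Tmax + Tmin)/2 = (37 + 14)/2 = 25.5
ET0 = 0.0023 * 15.3 * (25.5 + 17.8) * sqrt(37 - 14)
ET0 = 0.0023 * 15.3 * 43.3 * 4.795832

7.3075 mm/day


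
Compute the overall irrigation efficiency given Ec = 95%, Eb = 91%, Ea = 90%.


Ec = 0.95, Eb = 0.91, Ea = 0.9
E = 0.95 * 0.91 * 0.9 * 100 = 77.8050%

77.8050 %


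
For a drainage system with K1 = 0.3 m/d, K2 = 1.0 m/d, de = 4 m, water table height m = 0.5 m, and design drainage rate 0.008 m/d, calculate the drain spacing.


S^2 = 8*K2*de*m/q + 4*K1*m^2/q
S^2 = 8*1.0*4*0.5/0.008 + 4*0.3*0.5^2/0.008
S = sqrt(2037.5000)

45.1387 m


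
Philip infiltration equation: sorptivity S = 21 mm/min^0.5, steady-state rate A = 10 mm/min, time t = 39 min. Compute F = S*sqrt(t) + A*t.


F = S*sqrt(t) + A*t
F = 21*sqrt(39) + 10*39
F = 21*6.244998 + 390

521.1450 mm


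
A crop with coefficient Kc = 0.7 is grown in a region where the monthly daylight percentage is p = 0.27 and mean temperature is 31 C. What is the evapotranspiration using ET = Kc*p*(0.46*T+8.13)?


ET = Kc * p * (0.46*T + 8.13)
ET = 0.7 * 0.27 * (0.46*31 + 8.13)
ET = 0.7 * 0.27 * 22.3900

4.2317 mm/day


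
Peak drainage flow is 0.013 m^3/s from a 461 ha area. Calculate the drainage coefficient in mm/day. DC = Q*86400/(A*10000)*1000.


DC = Q * 86400 / (A * 10000) * 1000
DC = 0.013 * 86400 / (461 * 10000) * 1000
DC = 1123200.0000 / 4610000

0.2436 mm/day


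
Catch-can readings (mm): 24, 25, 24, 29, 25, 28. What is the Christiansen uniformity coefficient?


mean = 25.833333 mm
MAD = 1.777778 mm
CU = (1 - 1.777778/25.833333)*100

93.1183 %


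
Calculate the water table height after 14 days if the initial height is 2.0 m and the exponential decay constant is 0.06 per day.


m = m0 * exp(-k*t)
m = 2.0 * exp(-0.06 * 14)
m = 2.0 * exp(-0.8400)

0.8634 m


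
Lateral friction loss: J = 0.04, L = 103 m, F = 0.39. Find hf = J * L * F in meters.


hf = J * L * F = 0.04 * 103 * 0.39 = 1.6068 m

1.6068 m


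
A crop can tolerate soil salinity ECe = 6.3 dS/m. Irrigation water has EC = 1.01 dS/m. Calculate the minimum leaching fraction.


LR = ECiw / (5*ECe - ECiw)
LR = 1.01 / (5*6.3 - 1.01)
LR = 1.01 / 30.4900

0.0331


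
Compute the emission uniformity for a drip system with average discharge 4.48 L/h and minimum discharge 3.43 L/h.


EU = (q_min/q_avg)*100 = (3.43/4.48)*100 = 76.5625%

76.5625 %


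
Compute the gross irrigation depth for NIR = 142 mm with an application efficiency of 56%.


Ea = 56% = 0.56
GID = NIR / Ea = 142 / 0.56 = 253.5714 mm

253.5714 mm


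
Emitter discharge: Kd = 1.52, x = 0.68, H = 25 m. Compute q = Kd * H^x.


q = Kd * H^x = 1.52 * 25^0.68 = 1.52 * 8.924815

13.5657 L/h


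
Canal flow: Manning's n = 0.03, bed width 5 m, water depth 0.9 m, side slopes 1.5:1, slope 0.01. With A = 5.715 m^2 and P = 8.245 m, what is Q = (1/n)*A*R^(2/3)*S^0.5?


R = A/P = 5.715/8.245 = 0.693147
Q = (1/0.03) * 5.715 * 0.693147^(2/3) * 0.01^0.5

14.9203 m^3/s


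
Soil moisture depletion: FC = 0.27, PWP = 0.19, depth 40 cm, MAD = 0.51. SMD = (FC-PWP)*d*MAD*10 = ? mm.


SMD = (FC - PWP) * d * MAD * 10
SMD = (0.27 - 0.19) * 40 * 0.51 * 10
SMD = 0.0800 * 40 * 0.51 * 10

16.3200 mm


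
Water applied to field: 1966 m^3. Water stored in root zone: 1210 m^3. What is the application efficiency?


Ea = V_root / V_field * 100 = 1210 / 1966 * 100 = 61.5463%

61.5463 %


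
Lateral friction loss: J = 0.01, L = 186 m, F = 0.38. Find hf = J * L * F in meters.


hf = J * L * F = 0.01 * 186 * 0.38 = 0.7068 m

0.7068 m


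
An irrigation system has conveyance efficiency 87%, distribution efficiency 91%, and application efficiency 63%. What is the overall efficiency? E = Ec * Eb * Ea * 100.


Ec = 0.87, Eb = 0.91, Ea = 0.63
E = 0.87 * 0.91 * 0.63 * 100 = 49.8771%

49.8771 %


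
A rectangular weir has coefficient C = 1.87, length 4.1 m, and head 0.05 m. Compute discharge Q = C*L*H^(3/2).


Q = C * L * H^(3/2) = 1.87 * 4.1 * 0.05^1.5 = 1.87 * 4.1 * 0.011180

0.0857 m^3/s


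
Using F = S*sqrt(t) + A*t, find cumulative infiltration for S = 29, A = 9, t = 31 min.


F = S*sqrt(t) + A*t
F = 29*sqrt(31) + 9*31
F = 29*5.567764 + 279

440.4652 mm


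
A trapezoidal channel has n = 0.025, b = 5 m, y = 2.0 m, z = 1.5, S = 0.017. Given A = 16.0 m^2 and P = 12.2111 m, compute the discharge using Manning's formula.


R = A/P = 16.0/12.2111 = 1.310283
Q = (1/0.025) * 16.0 * 1.310283^(2/3) * 0.017^0.5

99.9189 m^3/s


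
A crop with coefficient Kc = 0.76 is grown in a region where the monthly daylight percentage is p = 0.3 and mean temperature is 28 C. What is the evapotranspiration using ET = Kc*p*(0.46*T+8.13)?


ET = Kc * p * (0.46*T + 8.13)
ET = 0.76 * 0.3 * (0.46*28 + 8.13)
ET = 0.76 * 0.3 * 21.0100

4.7903 mm/day


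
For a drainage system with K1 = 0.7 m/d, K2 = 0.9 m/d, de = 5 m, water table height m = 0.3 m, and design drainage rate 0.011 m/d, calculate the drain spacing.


S^2 = 8*K2*de*m/q + 4*K1*m^2/q
S^2 = 8*0.9*5*0.3/0.011 + 4*0.7*0.3^2/0.011
S = sqrt(1004.7273)

31.6974 m


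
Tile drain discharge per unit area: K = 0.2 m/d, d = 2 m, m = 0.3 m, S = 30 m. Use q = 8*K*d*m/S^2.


q = 8*K*d*m/S^2
q = 8*0.2*2*0.3/30^2
q = 0.9600 / 900

0.0011 m/d


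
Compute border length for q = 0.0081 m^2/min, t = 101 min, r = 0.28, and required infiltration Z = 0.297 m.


L = q*t/((1+r)*Z)
L = 0.0081*101/((1+0.28)*0.297)
L = 0.8181/0.38016

2.1520 m


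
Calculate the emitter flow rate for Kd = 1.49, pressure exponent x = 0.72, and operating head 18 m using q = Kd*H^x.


q = Kd * H^x = 1.49 * 18^0.72 = 1.49 * 8.013020

11.9394 L/h


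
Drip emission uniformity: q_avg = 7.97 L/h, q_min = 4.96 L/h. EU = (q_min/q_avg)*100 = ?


EU = (q_min/q_avg)*100 = (4.96/7.97)*100 = 62.2334%

62.2334 %


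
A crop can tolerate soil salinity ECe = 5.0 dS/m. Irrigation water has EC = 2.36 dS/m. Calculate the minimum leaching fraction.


LR = ECiw / (5*ECe - ECiw)
LR = 2.36 / (5*5.0 - 2.36)
LR = 2.36 / 22.6400

0.1042


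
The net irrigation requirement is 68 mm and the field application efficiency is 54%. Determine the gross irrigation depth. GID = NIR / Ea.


Ea = 54% = 0.54
GID = NIR / Ea = 68 / 0.54 = 125.9259 mm

125.9259 mm


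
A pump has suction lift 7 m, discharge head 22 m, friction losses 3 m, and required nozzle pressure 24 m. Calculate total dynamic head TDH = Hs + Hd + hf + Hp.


TDH = Hs + Hd + hf + Hp = 7 + 22 + 3 + 24 = 56

56 m


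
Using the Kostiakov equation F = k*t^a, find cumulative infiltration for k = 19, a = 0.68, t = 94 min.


F = k * t^a = 19 * 94^0.68
F = 19 * 21.964784

417.3309 mm


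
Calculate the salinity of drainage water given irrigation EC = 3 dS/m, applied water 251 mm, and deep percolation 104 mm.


EC_dw = EC_iw * D_iw / D_dw
EC_dw = 3 * 251 / 104
EC_dw = 753 / 104

7.2404 dS/m


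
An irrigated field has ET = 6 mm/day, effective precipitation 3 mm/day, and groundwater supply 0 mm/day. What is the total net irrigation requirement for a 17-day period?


Daily deficit = ET - Pe - GW = 6 - 3 - 0 = 3 mm/day
NIR = 3 * 17 = 51 mm

51.0000 mm


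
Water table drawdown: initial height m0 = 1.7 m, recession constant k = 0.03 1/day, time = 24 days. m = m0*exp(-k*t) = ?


m = m0 * exp(-k*t)
m = 1.7 * exp(-0.03 * 24)
m = 1.7 * exp(-0.7200)

0.8275 m


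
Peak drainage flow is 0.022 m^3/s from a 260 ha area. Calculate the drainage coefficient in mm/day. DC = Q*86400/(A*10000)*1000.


DC = Q * 86400 / (A * 10000) * 1000
DC = 0.022 * 86400 / (260 * 10000) * 1000
DC = 1900800.0000 / 2600000

0.7311 mm/day


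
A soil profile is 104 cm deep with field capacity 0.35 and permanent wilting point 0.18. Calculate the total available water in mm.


AWC = (FC - PWP) * d * 10
AWC = (0.35 - 0.18) * 104 * 10
AWC = 0.1700 * 104 * 10

176.8000 mm


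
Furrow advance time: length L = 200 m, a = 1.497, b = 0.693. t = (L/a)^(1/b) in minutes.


t = (L/a)^(1/b)
t = (200/1.497)^(1/0.693)
t = 133.600534^(1/0.693)

1168.2729 min


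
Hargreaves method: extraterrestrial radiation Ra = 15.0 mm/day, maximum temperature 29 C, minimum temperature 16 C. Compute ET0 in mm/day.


Tmean = (Tmax + Tmin)/2 = (29 + 16)/2 = 22.5
ET0 = 0.0023 * 15.0 * (22.5 + 17.8) * sqrt(29 - 16)
ET0 = 0.0023 * 15.0 * 40.3 * 3.605551

5.0130 mm/day


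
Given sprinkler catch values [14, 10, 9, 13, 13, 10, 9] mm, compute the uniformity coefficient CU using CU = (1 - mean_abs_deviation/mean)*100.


mean = 11.142857 mm
MAD = 1.877551 mm
CU = (1 - 1.877551/11.142857)*100

83.1502 %


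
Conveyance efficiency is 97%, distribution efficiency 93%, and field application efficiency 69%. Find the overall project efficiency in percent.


Ec = 0.97, Eb = 0.93, Ea = 0.69
E = 0.97 * 0.93 * 0.69 * 100 = 62.2449%

62.2449 %


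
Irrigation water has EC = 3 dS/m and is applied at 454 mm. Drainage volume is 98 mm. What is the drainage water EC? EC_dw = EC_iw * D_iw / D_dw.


EC_dw = EC_iw * D_iw / D_dw
EC_dw = 3 * 454 / 98
EC_dw = 1362 / 98

13.8980 dS/m


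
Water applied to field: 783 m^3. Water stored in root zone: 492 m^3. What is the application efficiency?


Ea = V_root / V_field * 100 = 492 / 783 * 100 = 62.8352%

62.8352 %


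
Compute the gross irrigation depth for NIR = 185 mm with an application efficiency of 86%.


Ea = 86% = 0.86
GID = NIR / Ea = 185 / 0.86 = 215.1163 mm

215.1163 mm


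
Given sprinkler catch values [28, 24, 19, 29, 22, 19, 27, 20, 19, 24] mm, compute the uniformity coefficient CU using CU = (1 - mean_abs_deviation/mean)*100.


mean = 23.100000 mm
MAD = 3.300000 mm
CU = (1 - 3.300000/23.100000)*100

85.7143 %


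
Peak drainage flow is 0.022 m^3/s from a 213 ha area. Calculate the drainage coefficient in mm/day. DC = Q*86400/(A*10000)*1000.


DC = Q * 86400 / (A * 10000) * 1000
DC = 0.022 * 86400 / (213 * 10000) * 1000
DC = 1900800.0000 / 2130000

0.8924 mm/day


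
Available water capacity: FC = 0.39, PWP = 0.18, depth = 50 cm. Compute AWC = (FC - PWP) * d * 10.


AWC = (FC - PWP) * d * 10
AWC = (0.39 - 0.18) * 50 * 10
AWC = 0.2100 * 50 * 10

105.0000 mm


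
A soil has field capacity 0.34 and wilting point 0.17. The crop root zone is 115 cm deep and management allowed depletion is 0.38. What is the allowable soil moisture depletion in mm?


SMD = (FC - PWP) * d * MAD * 10
SMD = (0.34 - 0.17) * 115 * 0.38 * 10
SMD = 0.1700 * 115 * 0.38 * 10

74.2900 mm


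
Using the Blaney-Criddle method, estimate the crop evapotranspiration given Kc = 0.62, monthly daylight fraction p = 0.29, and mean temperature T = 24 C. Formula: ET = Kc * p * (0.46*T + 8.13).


ET = Kc * p * (0.46*T + 8.13)
ET = 0.62 * 0.29 * (0.46*24 + 8.13)
ET = 0.62 * 0.29 * 19.1700

3.4468 mm/day


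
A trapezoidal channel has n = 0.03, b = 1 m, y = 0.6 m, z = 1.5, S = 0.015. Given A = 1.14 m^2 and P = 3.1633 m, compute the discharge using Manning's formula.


R = A/P = 1.14/3.1633 = 0.360383
Q = (1/0.03) * 1.14 * 0.360383^(2/3) * 0.015^0.5

2.3569 m^3/s


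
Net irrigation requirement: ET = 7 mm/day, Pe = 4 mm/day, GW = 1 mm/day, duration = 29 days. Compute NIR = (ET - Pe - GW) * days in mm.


Daily deficit = ET - Pe - GW = 7 - 4 - 1 = 2 mm/day
NIR = 2 * 29 = 58 mm

58.0000 mm


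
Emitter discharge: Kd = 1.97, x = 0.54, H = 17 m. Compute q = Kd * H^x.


q = Kd * H^x = 1.97 * 17^0.54 = 1.97 * 4.617878

9.0972 L/h


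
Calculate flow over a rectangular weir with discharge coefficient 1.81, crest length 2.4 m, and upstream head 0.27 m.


Q = C * L * H^(3/2) = 1.81 * 2.4 * 0.27^1.5 = 1.81 * 2.4 * 0.140296

0.6094 m^3/s


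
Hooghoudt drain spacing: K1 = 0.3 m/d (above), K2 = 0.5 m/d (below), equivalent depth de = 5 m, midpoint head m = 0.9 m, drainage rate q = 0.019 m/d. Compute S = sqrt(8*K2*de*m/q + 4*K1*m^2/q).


S^2 = 8*K2*de*m/q + 4*K1*m^2/q
S^2 = 8*0.5*5*0.9/0.019 + 4*0.3*0.9^2/0.019
S = sqrt(998.5263)

31.5995 m


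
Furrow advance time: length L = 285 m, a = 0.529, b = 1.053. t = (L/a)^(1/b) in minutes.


t = (L/a)^(1/b)
t = (285/0.529)^(1/1.053)
t = 538.752363^(1/1.053)

392.5653 min


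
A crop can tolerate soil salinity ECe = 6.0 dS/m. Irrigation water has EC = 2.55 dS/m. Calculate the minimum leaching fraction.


LR = ECiw / (5*ECe - ECiw)
LR = 2.55 / (5*6.0 - 2.55)
LR = 2.55 / 27.4500

0.0929


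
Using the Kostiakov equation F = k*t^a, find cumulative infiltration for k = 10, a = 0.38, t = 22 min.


F = k * t^a = 10 * 22^0.38
F = 10 * 3.236835

32.3683 mm


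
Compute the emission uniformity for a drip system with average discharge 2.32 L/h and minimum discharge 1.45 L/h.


EU = (q_min/q_avg)*100 = (1.45/2.32)*100 = 62.5000%

62.5000 %


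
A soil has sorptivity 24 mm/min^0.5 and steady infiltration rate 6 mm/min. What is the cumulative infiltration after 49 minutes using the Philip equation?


F = S*sqrt(t) + A*t
F = 24*sqrt(49) + 6*49
F = 24*7.000000 + 294

462.0000 mm


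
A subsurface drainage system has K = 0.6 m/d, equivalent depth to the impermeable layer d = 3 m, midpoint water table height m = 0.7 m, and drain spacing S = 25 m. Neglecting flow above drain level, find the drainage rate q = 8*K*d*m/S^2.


q = 8*K*d*m/S^2
q = 8*0.6*3*0.7/25^2
q = 10.0800 / 625

0.0161 m/d


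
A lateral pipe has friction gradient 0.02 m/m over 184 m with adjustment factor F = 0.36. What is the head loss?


hf = J * L * F = 0.02 * 184 * 0.36 = 1.3248 m

1.3248 m


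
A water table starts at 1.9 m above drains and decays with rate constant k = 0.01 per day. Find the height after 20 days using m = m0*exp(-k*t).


m = m0 * exp(-k*t)
m = 1.9 * exp(-0.01 * 20)
m = 1.9 * exp(-0.2000)

1.5556 m


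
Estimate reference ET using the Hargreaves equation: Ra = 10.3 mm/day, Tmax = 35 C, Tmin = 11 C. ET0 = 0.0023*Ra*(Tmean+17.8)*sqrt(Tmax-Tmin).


Tmean = (Tmax + Tmin)/2 = (35 + 11)/2 = 23.0
ET0 = 0.0023 * 10.3 * (23.0 + 17.8) * sqrt(35 - 11)
ET0 = 0.0023 * 10.3 * 40.8 * 4.898979

4.7351 mm/day


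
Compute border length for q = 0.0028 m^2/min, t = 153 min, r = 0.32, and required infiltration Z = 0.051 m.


L = q*t/((1+r)*Z)
L = 0.0028*153/((1+0.32)*0.051)
L = 0.4284/0.06732

6.3636 m


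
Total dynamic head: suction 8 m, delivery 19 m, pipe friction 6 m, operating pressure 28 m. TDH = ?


TDH = Hs + Hd + hf + Hp = 8 + 19 + 6 + 28 = 61

61 m


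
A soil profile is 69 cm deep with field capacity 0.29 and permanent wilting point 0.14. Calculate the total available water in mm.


AWC = (FC - PWP) * d * 10
AWC = (0.29 - 0.14) * 69 * 10
AWC = 0.1500 * 69 * 10

103.5000 mm


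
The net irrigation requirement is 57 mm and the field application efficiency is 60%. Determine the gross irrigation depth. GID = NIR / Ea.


Ea = 60% = 0.6
GID = NIR / Ea = 57 / 0.6 = 95.0000 mm

95.0000 mm


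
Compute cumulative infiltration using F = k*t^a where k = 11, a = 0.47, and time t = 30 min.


F = k * t^a = 11 * 30^0.47
F = 11 * 4.945919

54.4051 mm


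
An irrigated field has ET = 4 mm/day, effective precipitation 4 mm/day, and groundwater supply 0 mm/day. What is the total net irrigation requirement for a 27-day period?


Daily deficit = ET - Pe - GW = 4 - 4 - 0 = 0 mm/day
NIR = 0 * 27 = 0 mm

0 mm


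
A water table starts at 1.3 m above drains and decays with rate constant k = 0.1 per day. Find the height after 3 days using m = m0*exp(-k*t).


m = m0 * exp(-k*t)
m = 1.3 * exp(-0.1 * 3)
m = 1.3 * exp(-0.3000)

0.9631 m


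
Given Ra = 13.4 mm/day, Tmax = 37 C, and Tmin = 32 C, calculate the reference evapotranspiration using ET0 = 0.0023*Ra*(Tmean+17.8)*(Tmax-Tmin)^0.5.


Tmean = (Tmax + Tmin)/2 = (37 + 32)/2 = 34.5
ET0 = 0.0023 * 13.4 * (34.5 + 17.8) * sqrt(37 - 32)
ET0 = 0.0023 * 13.4 * 52.3 * 2.236068

3.6043 mm/day


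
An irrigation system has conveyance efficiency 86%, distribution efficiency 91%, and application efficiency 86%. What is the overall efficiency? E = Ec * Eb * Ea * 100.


Ec = 0.86, Eb = 0.91, Ea = 0.86
E = 0.86 * 0.91 * 0.86 * 100 = 67.3036%

67.3036 %


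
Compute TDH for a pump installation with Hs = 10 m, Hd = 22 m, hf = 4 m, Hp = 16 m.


TDH = Hs + Hd + hf + Hp = 10 + 22 + 4 + 16 = 52

52 m


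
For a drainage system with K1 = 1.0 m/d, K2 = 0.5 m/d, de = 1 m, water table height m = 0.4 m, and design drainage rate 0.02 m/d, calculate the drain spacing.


S^2 = 8*K2*de*m/q + 4*K1*m^2/q
S^2 = 8*0.5*1*0.4/0.02 + 4*1.0*0.4^2/0.02
S = sqrt(112.0000)

10.5830 m


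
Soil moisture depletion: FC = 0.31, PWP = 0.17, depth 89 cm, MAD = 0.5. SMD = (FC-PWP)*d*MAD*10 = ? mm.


SMD = (FC - PWP) * d * MAD * 10
SMD = (0.31 - 0.17) * 89 * 0.5 * 10
SMD = 0.1400 * 89 * 0.5 * 10

62.3000 mm


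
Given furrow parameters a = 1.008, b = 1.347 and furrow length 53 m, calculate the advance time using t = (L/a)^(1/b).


t = (L/a)^(1/b)
t = (53/1.008)^(1/1.347)
t = 52.579365^(1/1.347)

18.9460 min


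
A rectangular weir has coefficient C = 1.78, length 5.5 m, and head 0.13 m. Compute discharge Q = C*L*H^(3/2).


Q = C * L * H^(3/2) = 1.78 * 5.5 * 0.13^1.5 = 1.78 * 5.5 * 0.046872

0.4589 m^3/s


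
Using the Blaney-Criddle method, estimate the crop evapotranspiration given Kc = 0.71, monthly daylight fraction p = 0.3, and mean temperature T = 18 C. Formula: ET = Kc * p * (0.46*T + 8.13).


ET = Kc * p * (0.46*T + 8.13)
ET = 0.71 * 0.3 * (0.46*18 + 8.13)
ET = 0.71 * 0.3 * 16.4100

3.4953 mm/day


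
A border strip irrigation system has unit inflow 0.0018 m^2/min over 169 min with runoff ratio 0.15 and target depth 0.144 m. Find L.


L = q*t/((1+r)*Z)
L = 0.0018*169/((1+0.15)*0.144)
L = 0.3042/0.1656

1.8370 m


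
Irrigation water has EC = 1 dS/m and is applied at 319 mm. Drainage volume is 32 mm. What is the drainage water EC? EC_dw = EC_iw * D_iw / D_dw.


EC_dw = EC_iw * D_iw / D_dw
EC_dw = 1 * 319 / 32
EC_dw = 319 / 32

9.9688 dS/m


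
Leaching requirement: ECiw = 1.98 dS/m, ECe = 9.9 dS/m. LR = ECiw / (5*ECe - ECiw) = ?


LR = ECiw / (5*ECe - ECiw)
LR = 1.98 / (5*9.9 - 1.98)
LR = 1.98 / 47.5200

0.0417


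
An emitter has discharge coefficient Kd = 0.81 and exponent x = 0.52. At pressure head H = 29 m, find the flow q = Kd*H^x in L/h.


q = Kd * H^x = 0.81 * 29^0.52 = 0.81 * 5.760325

4.6659 L/h


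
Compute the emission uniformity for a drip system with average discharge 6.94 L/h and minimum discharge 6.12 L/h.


EU = (q_min/q_avg)*100 = (6.12/6.94)*100 = 88.1844%

88.1844 %


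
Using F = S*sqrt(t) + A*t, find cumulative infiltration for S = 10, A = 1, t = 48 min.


F = S*sqrt(t) + A*t
F = 10*sqrt(48) + 1*48
F = 10*6.928203 + 48

117.2820 mm


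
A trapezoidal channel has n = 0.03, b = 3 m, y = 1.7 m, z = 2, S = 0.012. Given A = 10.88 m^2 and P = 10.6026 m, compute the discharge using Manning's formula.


R = A/P = 10.88/10.6026 = 1.026163
Q = (1/0.03) * 10.88 * 1.026163^(2/3) * 0.012^0.5

40.4181 m^3/s


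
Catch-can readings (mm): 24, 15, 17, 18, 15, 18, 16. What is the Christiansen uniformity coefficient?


mean = 17.571429 mm
MAD = 2.081633 mm
CU = (1 - 2.081633/17.571429)*100

88.1533 %


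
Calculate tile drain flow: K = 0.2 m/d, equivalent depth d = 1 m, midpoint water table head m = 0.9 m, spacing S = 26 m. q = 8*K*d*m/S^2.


q = 8*K*d*m/S^2
q = 8*0.2*1*0.9/26^2
q = 1.4400 / 676

0.0021 m/d


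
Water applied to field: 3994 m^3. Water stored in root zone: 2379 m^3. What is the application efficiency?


Ea = V_root / V_field * 100 = 2379 / 3994 * 100 = 59.5643%

59.5643 %


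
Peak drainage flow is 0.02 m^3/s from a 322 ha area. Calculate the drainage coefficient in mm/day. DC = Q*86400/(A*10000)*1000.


DC = Q * 86400 / (A * 10000) * 1000
DC = 0.02 * 86400 / (322 * 10000) * 1000
DC = 1728000.0000 / 3220000

0.5366 mm/day


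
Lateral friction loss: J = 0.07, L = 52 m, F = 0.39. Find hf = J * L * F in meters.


hf = J * L * F = 0.07 * 52 * 0.39 = 1.4196 m

1.4196 m


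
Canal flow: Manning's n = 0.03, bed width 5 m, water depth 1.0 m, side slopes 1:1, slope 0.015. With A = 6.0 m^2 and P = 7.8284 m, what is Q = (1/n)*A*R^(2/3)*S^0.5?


R = A/P = 6.0/7.8284 = 0.766440
Q = (1/0.03) * 6.0 * 0.766440^(2/3) * 0.015^0.5

20.5145 m^3/s


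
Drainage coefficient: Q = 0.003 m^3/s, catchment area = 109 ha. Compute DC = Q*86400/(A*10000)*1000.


DC = Q * 86400 / (A * 10000) * 1000
DC = 0.003 * 86400 / (109 * 10000) * 1000
DC = 259200.0000 / 1090000

0.2378 mm/day


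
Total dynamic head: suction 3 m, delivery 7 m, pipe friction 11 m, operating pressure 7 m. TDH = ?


TDH = Hs + Hd + hf + Hp = 3 + 7 + 11 + 7 = 28

28 m


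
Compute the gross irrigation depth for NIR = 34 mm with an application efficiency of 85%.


Ea = 85% = 0.85
GID = NIR / Ea = 34 / 0.85 = 40.0000 mm

40.0000 mm


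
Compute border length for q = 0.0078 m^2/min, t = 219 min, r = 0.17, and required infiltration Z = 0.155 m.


L = q*t/((1+r)*Z)
L = 0.0078*219/((1+0.17)*0.155)
L = 1.7082/0.18135

9.4194 m


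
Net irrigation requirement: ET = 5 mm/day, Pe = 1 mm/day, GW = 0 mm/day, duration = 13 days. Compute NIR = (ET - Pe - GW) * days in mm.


Daily deficit = ET - Pe - GW = 5 - 1 - 0 = 4 mm/day
NIR = 4 * 13 = 52 mm

52.0000 mm


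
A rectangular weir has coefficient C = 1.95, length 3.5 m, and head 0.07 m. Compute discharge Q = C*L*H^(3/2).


Q = C * L * H^(3/2) = 1.95 * 3.5 * 0.07^1.5 = 1.95 * 3.5 * 0.018520

0.1264 m^3/s


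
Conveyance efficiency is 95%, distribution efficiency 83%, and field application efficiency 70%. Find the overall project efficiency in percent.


Ec = 0.95, Eb = 0.83, Ea = 0.7
E = 0.95 * 0.83 * 0.7 * 100 = 55.1950%

55.1950 %


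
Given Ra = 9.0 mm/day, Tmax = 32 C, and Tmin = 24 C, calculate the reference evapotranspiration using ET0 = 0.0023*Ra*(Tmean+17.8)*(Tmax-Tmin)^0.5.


Tmean = (Tmax + Tmin)/2 = (32 + 24)/2 = 28.0
ET0 = 0.0023 * 9.0 * (28.0 + 17.8) * sqrt(32 - 24)
ET0 = 0.0023 * 9.0 * 45.8 * 2.828427

2.6815 mm/day


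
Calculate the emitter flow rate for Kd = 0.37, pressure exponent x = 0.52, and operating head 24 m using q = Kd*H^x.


q = Kd * H^x = 0.37 * 24^0.52 = 0.37 * 5.220473

1.9316 L/h


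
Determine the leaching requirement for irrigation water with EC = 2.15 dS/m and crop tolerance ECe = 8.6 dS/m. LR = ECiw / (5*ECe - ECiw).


LR = ECiw / (5*ECe - ECiw)
LR = 2.15 / (5*8.6 - 2.15)
LR = 2.15 / 40.8500

0.0526


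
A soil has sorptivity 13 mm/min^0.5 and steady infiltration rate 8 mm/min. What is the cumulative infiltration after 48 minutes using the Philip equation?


F = S*sqrt(t) + A*t
F = 13*sqrt(48) + 8*48
F = 13*6.928203 + 384

474.0666 mm


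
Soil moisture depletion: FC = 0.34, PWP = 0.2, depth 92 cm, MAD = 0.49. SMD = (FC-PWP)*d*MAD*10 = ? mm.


SMD = (FC - PWP) * d * MAD * 10
SMD = (0.34 - 0.2) * 92 * 0.49 * 10
SMD = 0.1400 * 92 * 0.49 * 10

63.1120 mm


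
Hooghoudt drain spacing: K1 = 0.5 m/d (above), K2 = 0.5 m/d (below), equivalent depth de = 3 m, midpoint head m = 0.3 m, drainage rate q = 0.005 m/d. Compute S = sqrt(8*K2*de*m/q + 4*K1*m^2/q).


S^2 = 8*K2*de*m/q + 4*K1*m^2/q
S^2 = 8*0.5*3*0.3/0.005 + 4*0.5*0.3^2/0.005
S = sqrt(756.0000)

27.4955 m


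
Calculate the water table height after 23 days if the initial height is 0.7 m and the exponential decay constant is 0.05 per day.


m = m0 * exp(-k*t)
m = 0.7 * exp(-0.05 * 23)
m = 0.7 * exp(-1.1500)

0.2216 m


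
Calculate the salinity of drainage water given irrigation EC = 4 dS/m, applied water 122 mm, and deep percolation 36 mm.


EC_dw = EC_iw * D_iw / D_dw
EC_dw = 4 * 122 / 36
EC_dw = 488 / 36

13.5556 dS/m


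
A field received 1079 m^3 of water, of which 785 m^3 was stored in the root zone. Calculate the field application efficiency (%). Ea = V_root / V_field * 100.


Ea = V_root / V_field * 100 = 785 / 1079 * 100 = 72.7525%

72.7525 %


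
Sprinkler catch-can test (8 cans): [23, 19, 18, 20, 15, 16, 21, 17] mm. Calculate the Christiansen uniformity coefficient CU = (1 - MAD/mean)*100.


mean = 18.625000 mm
MAD = 2.125000 mm
CU = (1 - 2.125000/18.625000)*100

88.5906 %


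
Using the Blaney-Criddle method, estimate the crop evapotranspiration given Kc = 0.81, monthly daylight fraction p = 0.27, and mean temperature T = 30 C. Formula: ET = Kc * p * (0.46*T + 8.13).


ET = Kc * p * (0.46*T + 8.13)
ET = 0.81 * 0.27 * (0.46*30 + 8.13)
ET = 0.81 * 0.27 * 21.9300

4.7961 mm/day


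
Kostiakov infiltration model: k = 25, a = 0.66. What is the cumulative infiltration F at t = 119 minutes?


F = k * t^a = 25 * 119^0.66
F = 25 * 23.434786

585.8696 mm


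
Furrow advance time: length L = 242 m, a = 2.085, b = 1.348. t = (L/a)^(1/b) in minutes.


t = (L/a)^(1/b)
t = (242/2.085)^(1/1.348)
t = 116.067146^(1/1.348)

34.0160 min


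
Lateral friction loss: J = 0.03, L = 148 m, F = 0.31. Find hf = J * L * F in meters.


hf = J * L * F = 0.03 * 148 * 0.31 = 1.3764 m

1.3764 m


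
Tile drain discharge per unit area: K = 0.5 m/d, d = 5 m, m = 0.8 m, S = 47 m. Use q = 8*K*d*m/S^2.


q = 8*K*d*m/S^2
q = 8*0.5*5*0.8/47^2
q = 16.0000 / 2209

0.0072 m/d


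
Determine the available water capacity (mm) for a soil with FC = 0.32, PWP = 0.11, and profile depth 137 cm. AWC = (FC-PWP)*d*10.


AWC = (FC - PWP) * d * 10
AWC = (0.32 - 0.11) * 137 * 10
AWC = 0.2100 * 137 * 10

287.7000 mm


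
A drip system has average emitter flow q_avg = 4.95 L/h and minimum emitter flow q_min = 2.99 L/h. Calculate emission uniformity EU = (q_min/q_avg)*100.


EU = (q_min/q_avg)*100 = (2.99/4.95)*100 = 60.4040%

60.4040 %


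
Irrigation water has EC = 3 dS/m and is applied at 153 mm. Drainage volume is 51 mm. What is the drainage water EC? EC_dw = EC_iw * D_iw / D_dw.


EC_dw = EC_iw * D_iw / D_dw
EC_dw = 3 * 153 / 51
EC_dw = 459 / 51

9.0000 dS/m


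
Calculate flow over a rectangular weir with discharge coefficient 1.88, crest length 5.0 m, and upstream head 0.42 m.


Q = C * L * H^(3/2) = 1.88 * 5.0 * 0.42^1.5 = 1.88 * 5.0 * 0.272191

2.5586 m^3/s


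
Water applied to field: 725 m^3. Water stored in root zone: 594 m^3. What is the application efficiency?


Ea = V_root / V_field * 100 = 594 / 725 * 100 = 81.9310%

81.9310 %


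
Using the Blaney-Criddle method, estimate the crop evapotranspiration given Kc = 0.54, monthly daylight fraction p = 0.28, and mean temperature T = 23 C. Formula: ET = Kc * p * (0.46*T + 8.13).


ET = Kc * p * (0.46*T + 8.13)
ET = 0.54 * 0.28 * (0.46*23 + 8.13)
ET = 0.54 * 0.28 * 18.7100

2.8290 mm/day


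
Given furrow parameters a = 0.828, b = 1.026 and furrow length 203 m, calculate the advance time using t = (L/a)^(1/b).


t = (L/a)^(1/b)
t = (203/0.828)^(1/1.026)
t = 245.169082^(1/1.026)

213.2622 min


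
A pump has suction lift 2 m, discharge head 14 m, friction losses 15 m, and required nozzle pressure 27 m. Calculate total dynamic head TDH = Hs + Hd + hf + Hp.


TDH = Hs + Hd + hf + Hp = 2 + 14 + 15 + 27 = 58

58 m


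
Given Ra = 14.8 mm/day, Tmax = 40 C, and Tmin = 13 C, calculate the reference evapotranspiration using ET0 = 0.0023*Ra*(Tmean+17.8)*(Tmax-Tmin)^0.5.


Tmean = (Tmax + Tmin)/2 = (40 + 13)/2 = 26.5
ET0 = 0.0023 * 14.8 * (26.5 + 17.8) * sqrt(40 - 13)
ET0 = 0.0023 * 14.8 * 44.3 * 5.196152

7.8357 mm/day


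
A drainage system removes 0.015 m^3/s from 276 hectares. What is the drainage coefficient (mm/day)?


DC = Q * 86400 / (A * 10000) * 1000
DC = 0.015 * 86400 / (276 * 10000) * 1000
DC = 1296000.0000 / 2760000

0.4696 mm/day


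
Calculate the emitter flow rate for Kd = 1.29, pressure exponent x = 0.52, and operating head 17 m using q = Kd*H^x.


q = Kd * H^x = 1.29 * 17^0.52 = 1.29 * 4.363485

5.6289 L/h


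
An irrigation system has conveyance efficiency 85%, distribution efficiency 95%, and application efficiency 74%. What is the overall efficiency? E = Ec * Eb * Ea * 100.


Ec = 0.85, Eb = 0.95, Ea = 0.74
E = 0.85 * 0.95 * 0.74 * 100 = 59.7550%

59.7550 %


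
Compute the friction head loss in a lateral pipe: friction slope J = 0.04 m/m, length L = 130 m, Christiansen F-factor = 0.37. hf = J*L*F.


hf = J * L * F = 0.04 * 130 * 0.37 = 1.9240 m

1.9240 m


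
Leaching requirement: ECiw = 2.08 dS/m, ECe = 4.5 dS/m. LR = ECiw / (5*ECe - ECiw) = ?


LR = ECiw / (5*ECe - ECiw)
LR = 2.08 / (5*4.5 - 2.08)
LR = 2.08 / 20.4200

0.1019


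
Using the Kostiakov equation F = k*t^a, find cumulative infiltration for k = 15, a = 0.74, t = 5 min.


F = k * t^a = 15 * 5^0.74
F = 15 * 3.290317

49.3548 mm


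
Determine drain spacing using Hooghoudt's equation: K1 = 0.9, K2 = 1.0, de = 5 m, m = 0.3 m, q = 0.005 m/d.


S^2 = 8*K2*de*m/q + 4*K1*m^2/q
S^2 = 8*1.0*5*0.3/0.005 + 4*0.9*0.3^2/0.005
S = sqrt(2464.8000)

49.6468 m


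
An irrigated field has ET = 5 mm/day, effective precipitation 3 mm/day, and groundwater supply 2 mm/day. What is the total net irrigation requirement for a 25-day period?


Daily deficit = ET - Pe - GW = 5 - 3 - 2 = 0 mm/day
NIR = 0 * 25 = 0 mm

0 mm


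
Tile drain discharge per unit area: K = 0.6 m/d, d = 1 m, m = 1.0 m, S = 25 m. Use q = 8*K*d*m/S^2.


q = 8*K*d*m/S^2
q = 8*0.6*1*1.0/25^2
q = 4.8000 / 625

0.0077 m/d


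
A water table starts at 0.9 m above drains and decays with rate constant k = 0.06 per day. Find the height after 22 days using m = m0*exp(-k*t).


m = m0 * exp(-k*t)
m = 0.9 * exp(-0.06 * 22)
m = 0.9 * exp(-1.3200)

0.2404 m


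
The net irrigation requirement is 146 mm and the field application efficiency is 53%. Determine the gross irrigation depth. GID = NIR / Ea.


Ea = 53% = 0.53
GID = NIR / Ea = 146 / 0.53 = 275.4717 mm

275.4717 mm


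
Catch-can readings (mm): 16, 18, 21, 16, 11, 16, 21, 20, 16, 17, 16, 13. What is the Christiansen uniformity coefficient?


mean = 16.750000 mm
MAD = 2.208333 mm
CU = (1 - 2.208333/16.750000)*100

86.8159 %


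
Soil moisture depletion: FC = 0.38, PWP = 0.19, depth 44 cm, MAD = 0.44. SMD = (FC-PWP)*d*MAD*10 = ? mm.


SMD = (FC - PWP) * d * MAD * 10
SMD = (0.38 - 0.19) * 44 * 0.44 * 10
SMD = 0.1900 * 44 * 0.44 * 10

36.7840 mm


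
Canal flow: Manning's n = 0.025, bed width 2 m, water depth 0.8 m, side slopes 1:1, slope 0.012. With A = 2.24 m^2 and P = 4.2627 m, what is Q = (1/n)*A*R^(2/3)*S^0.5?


R = A/P = 2.24/4.2627 = 0.525489
Q = (1/0.025) * 2.24 * 0.525489^(2/3) * 0.012^0.5

6.3916 m^3/s


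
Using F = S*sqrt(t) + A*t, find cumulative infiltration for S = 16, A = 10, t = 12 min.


F = S*sqrt(t) + A*t
F = 16*sqrt(12) + 10*12
F = 16*3.464102 + 120

175.4256 mm


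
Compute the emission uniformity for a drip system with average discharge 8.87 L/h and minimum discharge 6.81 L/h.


EU = (q_min/q_avg)*100 = (6.81/8.87)*100 = 76.7756%

76.7756 %


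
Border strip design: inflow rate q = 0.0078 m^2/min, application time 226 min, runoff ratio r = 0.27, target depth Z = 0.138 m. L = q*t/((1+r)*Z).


L = q*t/((1+r)*Z)
L = 0.0078*226/((1+0.27)*0.138)
L = 1.7628/0.17526

10.0582 m


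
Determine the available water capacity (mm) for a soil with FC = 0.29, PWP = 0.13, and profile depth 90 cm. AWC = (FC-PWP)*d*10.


AWC = (FC - PWP) * d * 10
AWC = (0.29 - 0.13) * 90 * 10
AWC = 0.1600 * 90 * 10

144.0000 mm


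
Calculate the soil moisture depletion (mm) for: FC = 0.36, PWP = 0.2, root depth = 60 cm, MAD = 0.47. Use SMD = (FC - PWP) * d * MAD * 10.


SMD = (FC - PWP) * d * MAD * 10
SMD = (0.36 - 0.2) * 60 * 0.47 * 10
SMD = 0.1600 * 60 * 0.47 * 10

45.1200 mm


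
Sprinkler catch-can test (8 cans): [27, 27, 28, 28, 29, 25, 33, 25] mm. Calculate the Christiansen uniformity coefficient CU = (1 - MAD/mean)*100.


mean = 27.750000 mm
MAD = 1.750000 mm
CU = (1 - 1.750000/27.750000)*100

93.6937 %


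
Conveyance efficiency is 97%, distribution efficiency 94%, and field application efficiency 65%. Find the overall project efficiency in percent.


Ec = 0.97, Eb = 0.94, Ea = 0.65
E = 0.97 * 0.94 * 0.65 * 100 = 59.2670%

59.2670 %


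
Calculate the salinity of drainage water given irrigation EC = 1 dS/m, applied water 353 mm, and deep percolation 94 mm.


EC_dw = EC_iw * D_iw / D_dw
EC_dw = 1 * 353 / 94
EC_dw = 353 / 94

3.7553 dS/m


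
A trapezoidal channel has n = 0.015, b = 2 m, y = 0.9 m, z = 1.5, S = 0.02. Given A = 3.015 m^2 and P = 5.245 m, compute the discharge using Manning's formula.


R = A/P = 3.015/5.245 = 0.574833
Q = (1/0.015) * 3.015 * 0.574833^(2/3) * 0.02^0.5

19.6519 m^3/s


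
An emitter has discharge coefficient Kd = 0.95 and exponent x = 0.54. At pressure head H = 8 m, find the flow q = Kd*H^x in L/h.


q = Kd * H^x = 0.95 * 8^0.54 = 0.95 * 3.073750

2.9201 L/h


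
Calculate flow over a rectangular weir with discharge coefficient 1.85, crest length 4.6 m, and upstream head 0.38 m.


Q = C * L * H^(3/2) = 1.85 * 4.6 * 0.38^1.5 = 1.85 * 4.6 * 0.234248

1.9935 m^3/s


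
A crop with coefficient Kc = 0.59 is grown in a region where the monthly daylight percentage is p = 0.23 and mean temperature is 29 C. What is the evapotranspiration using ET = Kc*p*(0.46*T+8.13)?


ET = Kc * p * (0.46*T + 8.13)
ET = 0.59 * 0.23 * (0.46*29 + 8.13)
ET = 0.59 * 0.23 * 21.4700

2.9135 mm/day


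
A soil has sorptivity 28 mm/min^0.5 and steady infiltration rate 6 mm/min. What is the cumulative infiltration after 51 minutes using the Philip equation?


F = S*sqrt(t) + A*t
F = 28*sqrt(51) + 6*51
F = 28*7.141428 + 306

505.9600 mm


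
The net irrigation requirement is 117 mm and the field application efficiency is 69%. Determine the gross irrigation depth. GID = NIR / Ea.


Ea = 69% = 0.69
GID = NIR / Ea = 117 / 0.69 = 169.5652 mm

169.5652 mm


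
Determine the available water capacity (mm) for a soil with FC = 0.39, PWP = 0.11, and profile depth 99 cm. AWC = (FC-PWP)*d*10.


AWC = (FC - PWP) * d * 10
AWC = (0.39 - 0.11) * 99 * 10
AWC = 0.2800 * 99 * 10

277.2000 mm


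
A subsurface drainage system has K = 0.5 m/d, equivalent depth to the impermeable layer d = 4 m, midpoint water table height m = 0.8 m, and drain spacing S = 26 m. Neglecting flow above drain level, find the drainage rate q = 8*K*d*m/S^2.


q = 8*K*d*m/S^2
q = 8*0.5*4*0.8/26^2
q = 12.8000 / 676

0.0189 m/d


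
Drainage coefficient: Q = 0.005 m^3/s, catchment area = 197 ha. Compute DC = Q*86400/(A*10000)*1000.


DC = Q * 86400 / (A * 10000) * 1000
DC = 0.005 * 86400 / (197 * 10000) * 1000
DC = 432000.0000 / 1970000

0.2193 mm/day


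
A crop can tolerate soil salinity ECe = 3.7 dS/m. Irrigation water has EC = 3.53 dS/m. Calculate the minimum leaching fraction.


LR = ECiw / (5*ECe - ECiw)
LR = 3.53 / (5*3.7 - 3.53)
LR = 3.53 / 14.9700

0.2358


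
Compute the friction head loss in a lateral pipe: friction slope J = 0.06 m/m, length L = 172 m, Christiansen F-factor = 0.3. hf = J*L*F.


hf = J * L * F = 0.06 * 172 * 0.3 = 3.0960 m

3.0960 m


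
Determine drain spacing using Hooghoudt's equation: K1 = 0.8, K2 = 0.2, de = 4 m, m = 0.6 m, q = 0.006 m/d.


S^2 = 8*K2*de*m/q + 4*K1*m^2/q
S^2 = 8*0.2*4*0.6/0.006 + 4*0.8*0.6^2/0.006
S = sqrt(832.0000)

28.8444 m


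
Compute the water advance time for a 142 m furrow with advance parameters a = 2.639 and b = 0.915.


t = (L/a)^(1/b)
t = (142/2.639)^(1/0.915)
t = 53.808261^(1/0.915)

77.9181 min


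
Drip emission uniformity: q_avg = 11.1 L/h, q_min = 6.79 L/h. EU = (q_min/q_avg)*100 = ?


EU = (q_min/q_avg)*100 = (6.79/11.1)*100 = 61.1712%

61.1712 %


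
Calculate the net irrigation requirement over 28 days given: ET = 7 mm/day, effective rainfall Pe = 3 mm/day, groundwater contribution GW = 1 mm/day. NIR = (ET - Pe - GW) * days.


Daily deficit = ET - Pe - GW = 7 - 3 - 1 = 3 mm/day
NIR = 3 * 28 = 84 mm

84.0000 mm


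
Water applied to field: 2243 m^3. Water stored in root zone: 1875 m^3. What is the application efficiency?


Ea = V_root / V_field * 100 = 1875 / 2243 * 100 = 83.5934%

83.5934 %


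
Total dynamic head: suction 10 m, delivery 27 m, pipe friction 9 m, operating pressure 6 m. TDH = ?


TDH = Hs + Hd + hf + Hp = 10 + 27 + 9 + 6 = 52

52 m


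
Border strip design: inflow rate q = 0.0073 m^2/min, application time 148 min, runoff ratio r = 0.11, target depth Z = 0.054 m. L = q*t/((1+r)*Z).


L = q*t/((1+r)*Z)
L = 0.0073*148/((1+0.11)*0.054)
L = 1.0804/0.05994

18.0247 m


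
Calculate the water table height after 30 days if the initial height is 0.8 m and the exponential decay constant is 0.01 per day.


m = m0 * exp(-k*t)
m = 0.8 * exp(-0.01 * 30)
m = 0.8 * exp(-0.3000)

0.5927 m


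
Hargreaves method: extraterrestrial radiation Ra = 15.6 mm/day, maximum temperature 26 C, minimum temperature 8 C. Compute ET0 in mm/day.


Tmean = (Tmax + Tmin)/2 = (26 + 8)/2 = 17.0
ET0 = 0.0023 * 15.6 * (17.0 + 17.8) * sqrt(26 - 8)
ET0 = 0.0023 * 15.6 * 34.8 * 4.242641

5.2975 mm/day


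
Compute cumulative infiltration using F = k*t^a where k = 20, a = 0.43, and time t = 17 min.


F = k * t^a = 20 * 17^0.43
F = 20 * 3.381373

67.6275 mm


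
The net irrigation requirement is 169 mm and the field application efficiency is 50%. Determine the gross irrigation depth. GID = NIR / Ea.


Ea = 50% = 0.5
GID = NIR / Ea = 169 / 0.5 = 338.0000 mm

338.0000 mm


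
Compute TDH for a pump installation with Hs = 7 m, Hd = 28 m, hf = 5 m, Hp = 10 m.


TDH = Hs + Hd + hf + Hp = 7 + 28 + 5 + 10 = 50

50 m


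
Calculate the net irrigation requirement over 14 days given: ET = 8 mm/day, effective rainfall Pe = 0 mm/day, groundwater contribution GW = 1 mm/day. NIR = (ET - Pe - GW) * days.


Daily deficit = ET - Pe - GW = 8 - 0 - 1 = 7 mm/day
NIR = 7 * 14 = 98 mm

98.0000 mm


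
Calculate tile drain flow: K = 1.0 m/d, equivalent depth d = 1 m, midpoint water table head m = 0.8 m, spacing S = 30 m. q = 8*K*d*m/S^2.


q = 8*K*d*m/S^2
q = 8*1.0*1*0.8/30^2
q = 6.4000 / 900

0.0071 m/d


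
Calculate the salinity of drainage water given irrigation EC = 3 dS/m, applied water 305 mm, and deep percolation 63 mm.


EC_dw = EC_iw * D_iw / D_dw
EC_dw = 3 * 305 / 63
EC_dw = 915 / 63

14.5238 dS/m
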